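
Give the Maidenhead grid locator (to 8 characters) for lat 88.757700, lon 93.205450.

NR68os41

Offset from 180°W / 90°S: lon 273.20545°, lat 178.75770°.
Field: lon ⌊273.20545/20⌋ = 13 → N; lat ⌊178.75770/10⌋ = 17 → R.
Square: lon ⌊13.20545/2⌋ = 6; lat ⌊8.75770/1⌋ = 8.
Subsquare: lon ⌊1.20545/0.0833333⌋ = 14 → o; lat ⌊0.75770/0.0416667⌋ = 18 → s.
Extended square: lon ⌊0.03878/0.00833333⌋ = 4; lat ⌊0.00770/0.00416667⌋ = 1.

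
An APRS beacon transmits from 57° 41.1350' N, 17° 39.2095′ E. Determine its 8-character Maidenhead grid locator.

JO87tq84

Offset from 180°W / 90°S: lon 197.65349°, lat 147.68558°.
Field: lon ⌊197.65349/20⌋ = 9 → J; lat ⌊147.68558/10⌋ = 14 → O.
Square: lon ⌊17.65349/2⌋ = 8; lat ⌊7.68558/1⌋ = 7.
Subsquare: lon ⌊1.65349/0.0833333⌋ = 19 → t; lat ⌊0.68558/0.0416667⌋ = 16 → q.
Extended square: lon ⌊0.07016/0.00833333⌋ = 8; lat ⌊0.01892/0.00416667⌋ = 4.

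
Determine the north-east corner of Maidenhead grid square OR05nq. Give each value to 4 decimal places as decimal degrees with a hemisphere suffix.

85.7083° N, 101.1667° E

Field O=14, R=17: +14·20° lon, +17·10° lat → SW at lon 100°, lat 80°.
Square 0, 5: +0·2° lon, +5·1° lat → SW at lon 100°, lat 85°.
Subsquare n=13, q=16: +13·0.0833333° lon, +16·0.0416667° lat → SW at lon 101.083°, lat 85.6667°.
Cell spans 0.0833333° lon × 0.0416667° lat. NE corner is SW corner plus one full cell.
latitude 85.7083° N, longitude 101.1667° E.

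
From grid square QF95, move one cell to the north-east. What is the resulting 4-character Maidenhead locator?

Longitude square 9; +1 → 10, wraps to 0, carry into field.
Longitude field Q = 16; +1 → 17 = R.
Latitude square 5; +1 → 6.

RF06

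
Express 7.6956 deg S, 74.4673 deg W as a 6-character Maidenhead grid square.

FI22sh

Offset from 180°W / 90°S: lon 105.5327°, lat 82.3044°.
Field: lon ⌊105.5327/20⌋ = 5 → F; lat ⌊82.3044/10⌋ = 8 → I.
Square: lon ⌊5.5327/2⌋ = 2; lat ⌊2.3044/1⌋ = 2.
Subsquare: lon ⌊1.5327/0.0833333⌋ = 18 → s; lat ⌊0.3044/0.0416667⌋ = 7 → h.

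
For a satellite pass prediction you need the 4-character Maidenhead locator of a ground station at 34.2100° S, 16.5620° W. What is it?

Shift to the Maidenhead origin (180°W, 90°S): lon 163.44, lat 55.79.
Field: 163.44/20 → 8 → I, 55.79/10 → 5 → F; chars IF.
Square: 3.44/2 → 1, 5.79/1 → 5; chars 15.

IF15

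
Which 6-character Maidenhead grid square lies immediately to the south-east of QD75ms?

QD75nr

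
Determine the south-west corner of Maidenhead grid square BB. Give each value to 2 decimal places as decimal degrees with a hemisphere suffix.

Field B=1, B=1: +1·20° lon, +1·10° lat → SW at lon -160°, lat -80°.
latitude 80.00° S, longitude 160.00° W.

80.00° S, 160.00° W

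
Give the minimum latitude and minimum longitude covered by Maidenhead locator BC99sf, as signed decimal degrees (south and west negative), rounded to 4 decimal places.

Field B=1, C=2: +1·20° lon, +2·10° lat → SW at lon -160°, lat -70°.
Square 9, 9: +9·2° lon, +9·1° lat → SW at lon -142°, lat -61°.
Subsquare s=18, f=5: +18·0.0833333° lon, +5·0.0416667° lat → SW at lon -140.5°, lat -60.7917°.
latitude -60.7917, longitude -140.5000.

-60.7917, -140.5000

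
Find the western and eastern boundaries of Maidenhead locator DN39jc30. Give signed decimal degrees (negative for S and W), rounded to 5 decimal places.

Field D=3, N=13: +3·20° lon, +13·10° lat → SW at lon -120°, lat 40°.
Square 3, 9: +3·2° lon, +9·1° lat → SW at lon -114°, lat 49°.
Subsquare j=9, c=2: +9·0.0833333° lon, +2·0.0416667° lat → SW at lon -113.25°, lat 49.0833°.
Extended square 3, 0: +3·0.00833333° lon, +0·0.00416667° lat → SW at lon -113.225°, lat 49.0833°.
Cell spans 0.00833333° lon × 0.00416667° lat.
west -113.22500, east -113.21667.

-113.22500, -113.21667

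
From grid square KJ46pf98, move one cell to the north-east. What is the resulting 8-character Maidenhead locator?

Longitude extended square 9; +1 → 10, wraps to 0, carry into subsquare.
Longitude subsquare p = 15; +1 → 16 = q.
Latitude extended square 8; +1 → 9.

KJ46qf09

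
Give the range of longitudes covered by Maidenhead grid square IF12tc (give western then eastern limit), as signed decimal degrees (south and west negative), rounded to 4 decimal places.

-16.4167, -16.3333

Field I=8, F=5: +8·20° lon, +5·10° lat → SW at lon -20°, lat -40°.
Square 1, 2: +1·2° lon, +2·1° lat → SW at lon -18°, lat -38°.
Subsquare t=19, c=2: +19·0.0833333° lon, +2·0.0416667° lat → SW at lon -16.4167°, lat -37.9167°.
Cell spans 0.0833333° lon × 0.0416667° lat.
west -16.4167, east -16.3333.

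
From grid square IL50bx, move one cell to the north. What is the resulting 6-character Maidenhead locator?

IL51ba

Latitude subsquare x = 23; +1 → 24, wraps to 0 = a, carry into square.
Latitude square 0; +1 → 1.
The longitude characters are unchanged.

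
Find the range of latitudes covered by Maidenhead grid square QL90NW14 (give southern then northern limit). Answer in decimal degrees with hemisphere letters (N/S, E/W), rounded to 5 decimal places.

20.93333° N, 20.93750° N

Field Q=16, L=11: +16·20° lon, +11·10° lat → SW at lon 140°, lat 20°.
Square 9, 0: +9·2° lon, +0·1° lat → SW at lon 158°, lat 20°.
Subsquare n=13, w=22: +13·0.0833333° lon, +22·0.0416667° lat → SW at lon 159.083°, lat 20.9167°.
Extended square 1, 4: +1·0.00833333° lon, +4·0.00416667° lat → SW at lon 159.092°, lat 20.9333°.
Cell spans 0.00833333° lon × 0.00416667° lat.
south 20.93333° N, north 20.93750° N.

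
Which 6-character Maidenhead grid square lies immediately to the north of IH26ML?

IH26mm

Latitude subsquare l = 11; +1 → 12 = m.
The longitude characters are unchanged.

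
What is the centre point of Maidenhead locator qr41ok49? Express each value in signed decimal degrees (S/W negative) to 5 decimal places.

81.45625, 149.20417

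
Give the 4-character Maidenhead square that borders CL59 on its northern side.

CM50

Latitude square 9; +1 → 10, wraps to 0, carry into field.
Latitude field L = 11; +1 → 12 = M.
The longitude characters are unchanged.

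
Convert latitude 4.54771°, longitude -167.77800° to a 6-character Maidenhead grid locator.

AJ64cn

Shift to the Maidenhead origin (180°W, 90°S): lon 12.2220, lat 94.5477.
Field: 12.2220/20 → 0 → A, 94.5477/10 → 9 → J; chars AJ.
Square: 12.2220/2 → 6, 4.5477/1 → 4; chars 64.
Subsquare: 0.2220/0.0833333 → 2 → c, 0.5477/0.0416667 → 13 → n; chars cn.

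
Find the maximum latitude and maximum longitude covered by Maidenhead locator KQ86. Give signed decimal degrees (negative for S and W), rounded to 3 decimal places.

77.000, 38.000

Field K=10, Q=16: +10·20° lon, +16·10° lat → SW at lon 20°, lat 70°.
Square 8, 6: +8·2° lon, +6·1° lat → SW at lon 36°, lat 76°.
Cell spans 2° lon × 1° lat. NE corner is SW corner plus one full cell.
latitude 77.000, longitude 38.000.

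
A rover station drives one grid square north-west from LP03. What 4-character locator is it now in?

KP94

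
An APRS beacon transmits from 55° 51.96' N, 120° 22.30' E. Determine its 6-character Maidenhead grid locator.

PO05eu

Add 180° to longitude and 90° to latitude: 300.3717, 145.8660.
Field (20°×10°, letters A–R): lon ⌊300.3717/20⌋ = 15 → P; lat ⌊145.8660/10⌋ = 14 → O.
Square (2°×1°, digits 0–9): lon ⌊0.3717/2⌋ = 0; lat ⌊5.8660/1⌋ = 5.
Subsquare (5′×2.5′, letters a–x): lon ⌊0.3717/0.0833333⌋ = 4 → e; lat ⌊0.8660/0.0416667⌋ = 20 → u.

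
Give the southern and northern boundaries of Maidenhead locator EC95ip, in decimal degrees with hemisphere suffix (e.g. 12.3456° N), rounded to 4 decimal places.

64.3750° S, 64.3333° S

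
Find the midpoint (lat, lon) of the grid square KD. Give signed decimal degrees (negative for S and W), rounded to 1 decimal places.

-55.0, 30.0

Field K=10, D=3: +10·20° lon, +3·10° lat → SW at lon 20°, lat -60°.
Cell spans 20° lon × 10° lat. Centre is SW corner plus half of each.
latitude -55.0, longitude 30.0.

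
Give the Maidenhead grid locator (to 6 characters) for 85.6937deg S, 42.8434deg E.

LA14kh

Add 180° to longitude and 90° to latitude: 222.8434, 4.3063.
Field: lon ⌊222.8434/20⌋ = 11 → L; lat ⌊4.3063/10⌋ = 0 → A.
Square: lon ⌊2.8434/2⌋ = 1; lat ⌊4.3063/1⌋ = 4.
Subsquare: lon ⌊0.8434/0.0833333⌋ = 10 → k; lat ⌊0.3063/0.0416667⌋ = 7 → h.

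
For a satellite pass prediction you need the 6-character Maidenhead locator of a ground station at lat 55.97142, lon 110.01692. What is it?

Offset from 180°W / 90°S: lon 290.0169°, lat 145.9714°.
Field: lon ⌊290.0169/20⌋ = 14 → O; lat ⌊145.9714/10⌋ = 14 → O.
Square: lon ⌊10.0169/2⌋ = 5; lat ⌊5.9714/1⌋ = 5.
Subsquare: lon ⌊0.0169/0.0833333⌋ = 0 → a; lat ⌊0.9714/0.0416667⌋ = 23 → x.

OO55ax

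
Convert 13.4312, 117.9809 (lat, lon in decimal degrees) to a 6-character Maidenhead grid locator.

Shift to the Maidenhead origin (180°W, 90°S): lon 297.9809, lat 103.4312.
Field: lon ⌊297.9809/20⌋ = 14 → O; lat ⌊103.4312/10⌋ = 10 → K.
Square: lon ⌊17.9809/2⌋ = 8; lat ⌊3.4312/1⌋ = 3.
Subsquare: lon ⌊1.9809/0.0833333⌋ = 23 → x; lat ⌊0.4312/0.0416667⌋ = 10 → k.

OK83xk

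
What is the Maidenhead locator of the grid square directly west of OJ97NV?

OJ97mv

Longitude subsquare n = 13; −1 → 12 = m.
The latitude characters are unchanged.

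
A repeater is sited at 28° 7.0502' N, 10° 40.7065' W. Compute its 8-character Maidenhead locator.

Offset from 180°W / 90°S: lon 169.32156°, lat 118.11750°.
Field: lon ⌊169.32156/20⌋ = 8 → I; lat ⌊118.11750/10⌋ = 11 → L.
Square: lon ⌊9.32156/2⌋ = 4; lat ⌊8.11750/1⌋ = 8.
Subsquare: lon ⌊1.32156/0.0833333⌋ = 15 → p; lat ⌊0.11750/0.0416667⌋ = 2 → c.
Extended square: lon ⌊0.07156/0.00833333⌋ = 8; lat ⌊0.03417/0.00416667⌋ = 8.

IL48pc88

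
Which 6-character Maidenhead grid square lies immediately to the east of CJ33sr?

Longitude subsquare s = 18; +1 → 19 = t.
The latitude characters are unchanged.

CJ33tr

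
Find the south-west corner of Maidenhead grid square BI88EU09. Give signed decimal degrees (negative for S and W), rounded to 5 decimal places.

-1.12917, -143.66667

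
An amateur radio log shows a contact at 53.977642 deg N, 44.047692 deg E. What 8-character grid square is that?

Add 180° to longitude and 90° to latitude: 224.04769, 143.97764.
Field: 224.04769/20 → 11 → L, 143.97764/10 → 14 → O; chars LO.
Square: 4.04769/2 → 2, 3.97764/1 → 3; chars 23.
Subsquare: 0.04769/0.0833333 → 0 → a, 0.97764/0.0416667 → 23 → x; chars ax.
Extended square: 0.04769/0.00833333 → 5, 0.01931/0.00416667 → 4; chars 54.

LO23ax54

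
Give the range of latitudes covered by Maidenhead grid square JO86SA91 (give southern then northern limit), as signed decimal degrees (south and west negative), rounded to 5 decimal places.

Field J=9, O=14: +9·20° lon, +14·10° lat → SW at lon 0°, lat 50°.
Square 8, 6: +8·2° lon, +6·1° lat → SW at lon 16°, lat 56°.
Subsquare s=18, a=0: +18·0.0833333° lon, +0·0.0416667° lat → SW at lon 17.5°, lat 56°.
Extended square 9, 1: +9·0.00833333° lon, +1·0.00416667° lat → SW at lon 17.575°, lat 56.0042°.
Cell spans 0.00833333° lon × 0.00416667° lat.
south 56.00417, north 56.00833.

56.00417, 56.00833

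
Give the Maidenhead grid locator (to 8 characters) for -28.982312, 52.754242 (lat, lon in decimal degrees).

Offset from 180°W / 90°S: lon 232.75424°, lat 61.01769°.
Field: 232.75424/20 → 11 → L, 61.01769/10 → 6 → G; chars LG.
Square: 12.75424/2 → 6, 1.01769/1 → 1; chars 61.
Subsquare: 0.75424/0.0833333 → 9 → j, 0.01769/0.0416667 → 0 → a; chars ja.
Extended square: 0.00424/0.00833333 → 0, 0.01769/0.00416667 → 4; chars 04.

LG61ja04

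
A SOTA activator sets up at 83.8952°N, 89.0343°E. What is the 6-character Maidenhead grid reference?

Add 180° to longitude and 90° to latitude: 269.0343, 173.8952.
Field: lon ⌊269.0343/20⌋ = 13 → N; lat ⌊173.8952/10⌋ = 17 → R.
Square: lon ⌊9.0343/2⌋ = 4; lat ⌊3.8952/1⌋ = 3.
Subsquare: lon ⌊1.0343/0.0833333⌋ = 12 → m; lat ⌊0.8952/0.0416667⌋ = 21 → v.

NR43mv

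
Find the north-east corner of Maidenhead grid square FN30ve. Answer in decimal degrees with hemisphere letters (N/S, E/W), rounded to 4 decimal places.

40.2083° N, 72.1667° W

Field F=5, N=13: +5·20° lon, +13·10° lat → SW at lon -80°, lat 40°.
Square 3, 0: +3·2° lon, +0·1° lat → SW at lon -74°, lat 40°.
Subsquare v=21, e=4: +21·0.0833333° lon, +4·0.0416667° lat → SW at lon -72.25°, lat 40.1667°.
Cell spans 0.0833333° lon × 0.0416667° lat. NE corner is SW corner plus one full cell.
latitude 40.2083° N, longitude 72.1667° W.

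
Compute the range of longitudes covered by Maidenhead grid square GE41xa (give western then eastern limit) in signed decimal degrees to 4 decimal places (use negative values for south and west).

Field G=6, E=4: +6·20° lon, +4·10° lat → SW at lon -60°, lat -50°.
Square 4, 1: +4·2° lon, +1·1° lat → SW at lon -52°, lat -49°.
Subsquare x=23, a=0: +23·0.0833333° lon, +0·0.0416667° lat → SW at lon -50.0833°, lat -49°.
Cell spans 0.0833333° lon × 0.0416667° lat.
west -50.0833, east -50.0000.

-50.0833, -50.0000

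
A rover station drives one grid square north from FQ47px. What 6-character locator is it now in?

FQ48pa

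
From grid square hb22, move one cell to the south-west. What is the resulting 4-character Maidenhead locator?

HB11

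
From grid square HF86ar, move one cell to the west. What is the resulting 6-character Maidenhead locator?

HF76xr

Longitude subsquare a = 0; −1 → -1, wraps to 23 = x, carry into square.
Longitude square 8; −1 → 7.
The latitude characters are unchanged.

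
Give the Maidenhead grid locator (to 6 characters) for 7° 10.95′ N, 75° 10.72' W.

Offset from 180°W / 90°S: lon 104.8213°, lat 97.1825°.
Field: 104.8213/20 → 5 → F, 97.1825/10 → 9 → J; chars FJ.
Square: 4.8213/2 → 2, 7.1825/1 → 7; chars 27.
Subsquare: 0.8213/0.0833333 → 9 → j, 0.1825/0.0416667 → 4 → e; chars je.

FJ27je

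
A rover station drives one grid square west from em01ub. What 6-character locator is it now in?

Longitude subsquare u = 20; −1 → 19 = t.
The latitude characters are unchanged.

EM01tb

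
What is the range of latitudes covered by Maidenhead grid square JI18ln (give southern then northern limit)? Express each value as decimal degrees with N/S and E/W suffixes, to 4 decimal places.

1.4583° S, 1.4167° S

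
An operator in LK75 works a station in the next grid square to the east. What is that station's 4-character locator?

Longitude square 7; +1 → 8.
The latitude characters are unchanged.

LK85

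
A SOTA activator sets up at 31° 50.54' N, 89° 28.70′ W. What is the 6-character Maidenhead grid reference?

EM51gu

Shift to the Maidenhead origin (180°W, 90°S): lon 90.5217, lat 121.8423.
Field (20°×10°, letters A–R): 90.5217/20 → 4 → E, 121.8423/10 → 12 → M; chars EM.
Square (2°×1°, digits 0–9): 10.5217/2 → 5, 1.8423/1 → 1; chars 51.
Subsquare (5′×2.5′, letters a–x): 0.5217/0.0833333 → 6 → g, 0.8423/0.0416667 → 20 → u; chars gu.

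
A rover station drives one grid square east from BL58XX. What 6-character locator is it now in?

BL68ax

Longitude subsquare x = 23; +1 → 24, wraps to 0 = a, carry into square.
Longitude square 5; +1 → 6.
The latitude characters are unchanged.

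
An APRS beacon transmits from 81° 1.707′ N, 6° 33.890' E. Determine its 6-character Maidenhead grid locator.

JR31ga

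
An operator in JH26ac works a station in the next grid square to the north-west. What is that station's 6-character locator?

Longitude subsquare a = 0; −1 → -1, wraps to 23 = x, carry into square.
Longitude square 2; −1 → 1.
Latitude subsquare c = 2; +1 → 3 = d.

JH16xd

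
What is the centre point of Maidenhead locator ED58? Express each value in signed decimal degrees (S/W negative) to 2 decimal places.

-51.50, -89.00

Field E=4, D=3: +4·20° lon, +3·10° lat → SW at lon -100°, lat -60°.
Square 5, 8: +5·2° lon, +8·1° lat → SW at lon -90°, lat -52°.
Cell spans 2° lon × 1° lat. Centre is SW corner plus half of each.
latitude -51.50, longitude -89.00.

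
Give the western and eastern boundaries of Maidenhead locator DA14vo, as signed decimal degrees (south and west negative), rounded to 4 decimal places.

-116.2500, -116.1667

Field D=3, A=0: +3·20° lon, +0·10° lat → SW at lon -120°, lat -90°.
Square 1, 4: +1·2° lon, +4·1° lat → SW at lon -118°, lat -86°.
Subsquare v=21, o=14: +21·0.0833333° lon, +14·0.0416667° lat → SW at lon -116.25°, lat -85.4167°.
Cell spans 0.0833333° lon × 0.0416667° lat.
west -116.2500, east -116.1667.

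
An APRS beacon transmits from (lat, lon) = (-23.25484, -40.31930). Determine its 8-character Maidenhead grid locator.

GG96ur18

Shift to the Maidenhead origin (180°W, 90°S): lon 139.68070, lat 66.74516.
Field: lon ⌊139.68070/20⌋ = 6 → G; lat ⌊66.74516/10⌋ = 6 → G.
Square: lon ⌊19.68070/2⌋ = 9; lat ⌊6.74516/1⌋ = 6.
Subsquare: lon ⌊1.68070/0.0833333⌋ = 20 → u; lat ⌊0.74516/0.0416667⌋ = 17 → r.
Extended square: lon ⌊0.01403/0.00833333⌋ = 1; lat ⌊0.03683/0.00416667⌋ = 8.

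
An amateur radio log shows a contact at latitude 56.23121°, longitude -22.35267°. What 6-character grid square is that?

HO86tf

Offset from 180°W / 90°S: lon 157.6473°, lat 146.2312°.
Field: 157.6473/20 → 7 → H, 146.2312/10 → 14 → O; chars HO.
Square: 17.6473/2 → 8, 6.2312/1 → 6; chars 86.
Subsquare: 1.6473/0.0833333 → 19 → t, 0.2312/0.0416667 → 5 → f; chars tf.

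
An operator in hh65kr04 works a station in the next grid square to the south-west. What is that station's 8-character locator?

HH65jr93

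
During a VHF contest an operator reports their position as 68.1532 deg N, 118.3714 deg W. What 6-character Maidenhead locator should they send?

Shift to the Maidenhead origin (180°W, 90°S): lon 61.6286, lat 158.1532.
Field: lon ⌊61.6286/20⌋ = 3 → D; lat ⌊158.1532/10⌋ = 15 → P.
Square: lon ⌊1.6286/2⌋ = 0; lat ⌊8.1532/1⌋ = 8.
Subsquare: lon ⌊1.6286/0.0833333⌋ = 19 → t; lat ⌊0.1532/0.0416667⌋ = 3 → d.

DP08td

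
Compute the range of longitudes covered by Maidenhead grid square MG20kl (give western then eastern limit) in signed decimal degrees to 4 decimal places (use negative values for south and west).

64.8333, 64.9167

Field M=12, G=6: +12·20° lon, +6·10° lat → SW at lon 60°, lat -30°.
Square 2, 0: +2·2° lon, +0·1° lat → SW at lon 64°, lat -30°.
Subsquare k=10, l=11: +10·0.0833333° lon, +11·0.0416667° lat → SW at lon 64.8333°, lat -29.5417°.
Cell spans 0.0833333° lon × 0.0416667° lat.
west 64.8333, east 64.9167.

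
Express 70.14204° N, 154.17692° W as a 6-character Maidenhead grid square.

Shift to the Maidenhead origin (180°W, 90°S): lon 25.8231, lat 160.1420.
Field: lon ⌊25.8231/20⌋ = 1 → B; lat ⌊160.1420/10⌋ = 16 → Q.
Square: lon ⌊5.8231/2⌋ = 2; lat ⌊0.1420/1⌋ = 0.
Subsquare: lon ⌊1.8231/0.0833333⌋ = 21 → v; lat ⌊0.1420/0.0416667⌋ = 3 → d.

BQ20vd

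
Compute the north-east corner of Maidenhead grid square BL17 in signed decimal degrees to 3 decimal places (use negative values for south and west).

28.000, -156.000

Field B=1, L=11: +1·20° lon, +11·10° lat → SW at lon -160°, lat 20°.
Square 1, 7: +1·2° lon, +7·1° lat → SW at lon -158°, lat 27°.
Cell spans 2° lon × 1° lat. NE corner is SW corner plus one full cell.
latitude 28.000, longitude -156.000.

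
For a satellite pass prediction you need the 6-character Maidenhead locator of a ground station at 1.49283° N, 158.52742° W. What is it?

Offset from 180°W / 90°S: lon 21.4726°, lat 91.4928°.
Field: lon ⌊21.4726/20⌋ = 1 → B; lat ⌊91.4928/10⌋ = 9 → J.
Square: lon ⌊1.4726/2⌋ = 0; lat ⌊1.4928/1⌋ = 1.
Subsquare: lon ⌊1.4726/0.0833333⌋ = 17 → r; lat ⌊0.4928/0.0416667⌋ = 11 → l.

BJ01rl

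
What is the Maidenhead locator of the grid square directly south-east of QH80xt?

QH90as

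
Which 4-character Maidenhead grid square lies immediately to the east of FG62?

Longitude square 6; +1 → 7.
The latitude characters are unchanged.

FG72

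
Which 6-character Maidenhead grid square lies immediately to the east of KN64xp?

KN74ap

Longitude subsquare x = 23; +1 → 24, wraps to 0 = a, carry into square.
Longitude square 6; +1 → 7.
The latitude characters are unchanged.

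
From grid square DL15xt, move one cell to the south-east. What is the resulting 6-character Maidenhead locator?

DL25as

Longitude subsquare x = 23; +1 → 24, wraps to 0 = a, carry into square.
Longitude square 1; +1 → 2.
Latitude subsquare t = 19; −1 → 18 = s.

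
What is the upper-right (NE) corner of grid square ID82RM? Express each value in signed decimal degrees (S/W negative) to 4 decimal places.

-57.4583, -2.5000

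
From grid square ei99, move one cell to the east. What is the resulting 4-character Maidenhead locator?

FI09

Longitude square 9; +1 → 10, wraps to 0, carry into field.
Longitude field E = 4; +1 → 5 = F.
The latitude characters are unchanged.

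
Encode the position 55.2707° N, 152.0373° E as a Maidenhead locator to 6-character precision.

QO65ag

Shift to the Maidenhead origin (180°W, 90°S): lon 332.0373, lat 145.2707.
Field: 332.0373/20 → 16 → Q, 145.2707/10 → 14 → O; chars QO.
Square: 12.0373/2 → 6, 5.2707/1 → 5; chars 65.
Subsquare: 0.0373/0.0833333 → 0 → a, 0.2707/0.0416667 → 6 → g; chars ag.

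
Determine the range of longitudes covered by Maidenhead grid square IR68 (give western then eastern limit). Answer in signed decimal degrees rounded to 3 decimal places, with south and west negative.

-8.000, -6.000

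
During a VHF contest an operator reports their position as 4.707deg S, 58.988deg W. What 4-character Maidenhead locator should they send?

Shift to the Maidenhead origin (180°W, 90°S): lon 121.01, lat 85.29.
Field: lon ⌊121.01/20⌋ = 6 → G; lat ⌊85.29/10⌋ = 8 → I.
Square: lon ⌊1.01/2⌋ = 0; lat ⌊5.29/1⌋ = 5.

GI05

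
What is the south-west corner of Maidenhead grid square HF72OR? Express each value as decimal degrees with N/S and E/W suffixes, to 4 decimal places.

Field H=7, F=5: +7·20° lon, +5·10° lat → SW at lon -40°, lat -40°.
Square 7, 2: +7·2° lon, +2·1° lat → SW at lon -26°, lat -38°.
Subsquare o=14, r=17: +14·0.0833333° lon, +17·0.0416667° lat → SW at lon -24.8333°, lat -37.2917°.
latitude 37.2917° S, longitude 24.8333° W.

37.2917° S, 24.8333° W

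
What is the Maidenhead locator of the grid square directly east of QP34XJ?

QP44aj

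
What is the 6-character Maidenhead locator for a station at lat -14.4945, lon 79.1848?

Shift to the Maidenhead origin (180°W, 90°S): lon 259.1848, lat 75.5055.
Field: lon ⌊259.1848/20⌋ = 12 → M; lat ⌊75.5055/10⌋ = 7 → H.
Square: lon ⌊19.1848/2⌋ = 9; lat ⌊5.5055/1⌋ = 5.
Subsquare: lon ⌊1.1848/0.0833333⌋ = 14 → o; lat ⌊0.5055/0.0416667⌋ = 12 → m.

MH95om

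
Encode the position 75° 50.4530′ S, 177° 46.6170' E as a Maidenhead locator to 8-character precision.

Offset from 180°W / 90°S: lon 357.77695°, lat 14.15912°.
Field: lon ⌊357.77695/20⌋ = 17 → R; lat ⌊14.15912/10⌋ = 1 → B.
Square: lon ⌊17.77695/2⌋ = 8; lat ⌊4.15912/1⌋ = 4.
Subsquare: lon ⌊1.77695/0.0833333⌋ = 21 → v; lat ⌊0.15912/0.0416667⌋ = 3 → d.
Extended square: lon ⌊0.02695/0.00833333⌋ = 3; lat ⌊0.03412/0.00416667⌋ = 8.

RB84vd38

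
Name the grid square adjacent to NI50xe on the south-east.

NI60ad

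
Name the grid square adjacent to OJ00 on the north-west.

NJ91

Longitude square 0; −1 → -1, wraps to 9, carry into field.
Longitude field O = 14; −1 → 13 = N.
Latitude square 0; +1 → 1.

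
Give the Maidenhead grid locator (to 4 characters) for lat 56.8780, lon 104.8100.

Shift to the Maidenhead origin (180°W, 90°S): lon 284.81, lat 146.88.
Field (20°×10°, letters A–R): lon ⌊284.81/20⌋ = 14 → O; lat ⌊146.88/10⌋ = 14 → O.
Square (2°×1°, digits 0–9): lon ⌊4.81/2⌋ = 2; lat ⌊6.88/1⌋ = 6.

OO26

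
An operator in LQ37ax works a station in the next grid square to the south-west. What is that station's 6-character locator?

LQ27xw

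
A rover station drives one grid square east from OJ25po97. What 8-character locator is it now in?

Longitude extended square 9; +1 → 10, wraps to 0, carry into subsquare.
Longitude subsquare p = 15; +1 → 16 = q.
The latitude characters are unchanged.

OJ25qo07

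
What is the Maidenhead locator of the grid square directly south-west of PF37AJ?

PF27xi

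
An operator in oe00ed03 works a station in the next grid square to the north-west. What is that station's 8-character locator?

OE00dd94

Longitude extended square 0; −1 → -1, wraps to 9, carry into subsquare.
Longitude subsquare e = 4; −1 → 3 = d.
Latitude extended square 3; +1 → 4.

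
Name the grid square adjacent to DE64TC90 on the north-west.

DE64tc81

Longitude extended square 9; −1 → 8.
Latitude extended square 0; +1 → 1.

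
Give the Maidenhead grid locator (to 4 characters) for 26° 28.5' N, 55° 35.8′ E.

LL76

Offset from 180°W / 90°S: lon 235.60°, lat 116.47°.
Field: 235.60/20 → 11 → L, 116.47/10 → 11 → L; chars LL.
Square: 15.60/2 → 7, 6.47/1 → 6; chars 76.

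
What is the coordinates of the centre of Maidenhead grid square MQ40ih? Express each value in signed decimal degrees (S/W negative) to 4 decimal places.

Field M=12, Q=16: +12·20° lon, +16·10° lat → SW at lon 60°, lat 70°.
Square 4, 0: +4·2° lon, +0·1° lat → SW at lon 68°, lat 70°.
Subsquare i=8, h=7: +8·0.0833333° lon, +7·0.0416667° lat → SW at lon 68.6667°, lat 70.2917°.
Cell spans 0.0833333° lon × 0.0416667° lat. Centre is SW corner plus half of each.
latitude 70.3125, longitude 68.7083.

70.3125, 68.7083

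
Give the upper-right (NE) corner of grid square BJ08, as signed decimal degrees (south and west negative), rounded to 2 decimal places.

Field B=1, J=9: +1·20° lon, +9·10° lat → SW at lon -160°, lat 0°.
Square 0, 8: +0·2° lon, +8·1° lat → SW at lon -160°, lat 8°.
Cell spans 2° lon × 1° lat. NE corner is SW corner plus one full cell.
latitude 9.00, longitude -158.00.

9.00, -158.00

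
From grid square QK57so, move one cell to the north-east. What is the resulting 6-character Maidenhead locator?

QK57tp

Longitude subsquare s = 18; +1 → 19 = t.
Latitude subsquare o = 14; +1 → 15 = p.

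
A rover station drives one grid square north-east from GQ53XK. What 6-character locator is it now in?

GQ63al

Longitude subsquare x = 23; +1 → 24, wraps to 0 = a, carry into square.
Longitude square 5; +1 → 6.
Latitude subsquare k = 10; +1 → 11 = l.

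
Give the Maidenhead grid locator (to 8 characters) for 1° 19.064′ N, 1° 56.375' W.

IJ91ah76

Add 180° to longitude and 90° to latitude: 178.06042, 91.31773.
Field (20°×10°, letters A–R): 178.06042/20 → 8 → I, 91.31773/10 → 9 → J; chars IJ.
Square (2°×1°, digits 0–9): 18.06042/2 → 9, 1.31773/1 → 1; chars 91.
Subsquare (5′×2.5′, letters a–x): 0.06042/0.0833333 → 0 → a, 0.31773/0.0416667 → 7 → h; chars ah.
Extended square (30″×15″, digits 0–9): 0.06042/0.00833333 → 7, 0.02607/0.00416667 → 6; chars 76.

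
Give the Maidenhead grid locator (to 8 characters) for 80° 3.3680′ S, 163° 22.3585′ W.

Shift to the Maidenhead origin (180°W, 90°S): lon 16.62736, lat 9.94387.
Field: 16.62736/20 → 0 → A, 9.94387/10 → 0 → A; chars AA.
Square: 16.62736/2 → 8, 9.94387/1 → 9; chars 89.
Subsquare: 0.62736/0.0833333 → 7 → h, 0.94387/0.0416667 → 22 → w; chars hw.
Extended square: 0.04402/0.00833333 → 5, 0.02720/0.00416667 → 6; chars 56.

AA89hw56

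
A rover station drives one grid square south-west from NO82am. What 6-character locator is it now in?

Longitude subsquare a = 0; −1 → -1, wraps to 23 = x, carry into square.
Longitude square 8; −1 → 7.
Latitude subsquare m = 12; −1 → 11 = l.

NO72xl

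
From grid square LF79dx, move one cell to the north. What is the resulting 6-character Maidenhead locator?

Latitude subsquare x = 23; +1 → 24, wraps to 0 = a, carry into square.
Latitude square 9; +1 → 10, wraps to 0, carry into field.
Latitude field F = 5; +1 → 6 = G.
The longitude characters are unchanged.

LG70da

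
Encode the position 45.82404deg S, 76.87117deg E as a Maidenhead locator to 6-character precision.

Offset from 180°W / 90°S: lon 256.8712°, lat 44.1760°.
Field: 256.8712/20 → 12 → M, 44.1760/10 → 4 → E; chars ME.
Square: 16.8712/2 → 8, 4.1760/1 → 4; chars 84.
Subsquare: 0.8712/0.0833333 → 10 → k, 0.1760/0.0416667 → 4 → e; chars ke.

ME84ke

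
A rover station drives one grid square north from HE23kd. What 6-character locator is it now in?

HE23ke

Latitude subsquare d = 3; +1 → 4 = e.
The longitude characters are unchanged.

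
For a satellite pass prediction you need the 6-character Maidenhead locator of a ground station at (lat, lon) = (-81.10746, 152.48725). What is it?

QA68fv

Offset from 180°W / 90°S: lon 332.4873°, lat 8.8925°.
Field: 332.4873/20 → 16 → Q, 8.8925/10 → 0 → A; chars QA.
Square: 12.4873/2 → 6, 8.8925/1 → 8; chars 68.
Subsquare: 0.4873/0.0833333 → 5 → f, 0.8925/0.0416667 → 21 → v; chars fv.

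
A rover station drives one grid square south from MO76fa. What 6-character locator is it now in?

Latitude subsquare a = 0; −1 → -1, wraps to 23 = x, carry into square.
Latitude square 6; −1 → 5.
The longitude characters are unchanged.

MO75fx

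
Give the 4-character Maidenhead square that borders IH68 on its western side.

IH58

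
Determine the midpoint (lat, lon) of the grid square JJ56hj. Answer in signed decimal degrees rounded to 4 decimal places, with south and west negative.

Field J=9, J=9: +9·20° lon, +9·10° lat → SW at lon 0°, lat 0°.
Square 5, 6: +5·2° lon, +6·1° lat → SW at lon 10°, lat 6°.
Subsquare h=7, j=9: +7·0.0833333° lon, +9·0.0416667° lat → SW at lon 10.5833°, lat 6.375°.
Cell spans 0.0833333° lon × 0.0416667° lat. Centre is SW corner plus half of each.
latitude 6.3958, longitude 10.6250.

6.3958, 10.6250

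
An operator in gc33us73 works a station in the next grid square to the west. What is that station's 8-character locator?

GC33us63

Longitude extended square 7; −1 → 6.
The latitude characters are unchanged.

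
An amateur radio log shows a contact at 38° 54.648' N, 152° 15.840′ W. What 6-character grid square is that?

BM38uv

Shift to the Maidenhead origin (180°W, 90°S): lon 27.7360, lat 128.9108.
Field: lon ⌊27.7360/20⌋ = 1 → B; lat ⌊128.9108/10⌋ = 12 → M.
Square: lon ⌊7.7360/2⌋ = 3; lat ⌊8.9108/1⌋ = 8.
Subsquare: lon ⌊1.7360/0.0833333⌋ = 20 → u; lat ⌊0.9108/0.0416667⌋ = 21 → v.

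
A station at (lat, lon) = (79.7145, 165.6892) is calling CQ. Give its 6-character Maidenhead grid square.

RQ29ur

Add 180° to longitude and 90° to latitude: 345.6892, 169.7145.
Field: 345.6892/20 → 17 → R, 169.7145/10 → 16 → Q; chars RQ.
Square: 5.6892/2 → 2, 9.7145/1 → 9; chars 29.
Subsquare: 1.6892/0.0833333 → 20 → u, 0.7145/0.0416667 → 17 → r; chars ur.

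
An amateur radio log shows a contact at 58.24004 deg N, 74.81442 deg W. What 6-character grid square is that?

FO28of

Shift to the Maidenhead origin (180°W, 90°S): lon 105.1856, lat 148.2400.
Field (20°×10°, letters A–R): 105.1856/20 → 5 → F, 148.2400/10 → 14 → O; chars FO.
Square (2°×1°, digits 0–9): 5.1856/2 → 2, 8.2400/1 → 8; chars 28.
Subsquare (5′×2.5′, letters a–x): 1.1856/0.0833333 → 14 → o, 0.2400/0.0416667 → 5 → f; chars of.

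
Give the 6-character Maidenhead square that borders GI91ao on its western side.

Longitude subsquare a = 0; −1 → -1, wraps to 23 = x, carry into square.
Longitude square 9; −1 → 8.
The latitude characters are unchanged.

GI81xo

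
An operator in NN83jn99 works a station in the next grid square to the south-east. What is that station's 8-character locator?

NN83kn08

Longitude extended square 9; +1 → 10, wraps to 0, carry into subsquare.
Longitude subsquare j = 9; +1 → 10 = k.
Latitude extended square 9; −1 → 8.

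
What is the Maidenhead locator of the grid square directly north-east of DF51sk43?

DF51sk54

Longitude extended square 4; +1 → 5.
Latitude extended square 3; +1 → 4.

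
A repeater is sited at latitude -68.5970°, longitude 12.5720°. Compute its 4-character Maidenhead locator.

JC61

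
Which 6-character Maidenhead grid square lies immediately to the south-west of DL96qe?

DL96pd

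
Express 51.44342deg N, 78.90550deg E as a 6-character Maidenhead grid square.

Add 180° to longitude and 90° to latitude: 258.9055, 141.4434.
Field: 258.9055/20 → 12 → M, 141.4434/10 → 14 → O; chars MO.
Square: 18.9055/2 → 9, 1.4434/1 → 1; chars 91.
Subsquare: 0.9055/0.0833333 → 10 → k, 0.4434/0.0416667 → 10 → k; chars kk.

MO91kk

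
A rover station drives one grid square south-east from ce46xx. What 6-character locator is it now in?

Longitude subsquare x = 23; +1 → 24, wraps to 0 = a, carry into square.
Longitude square 4; +1 → 5.
Latitude subsquare x = 23; −1 → 22 = w.

CE56aw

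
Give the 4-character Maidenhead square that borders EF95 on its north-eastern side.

FF06

Longitude square 9; +1 → 10, wraps to 0, carry into field.
Longitude field E = 4; +1 → 5 = F.
Latitude square 5; +1 → 6.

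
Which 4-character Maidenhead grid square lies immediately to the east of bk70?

BK80

Longitude square 7; +1 → 8.
The latitude characters are unchanged.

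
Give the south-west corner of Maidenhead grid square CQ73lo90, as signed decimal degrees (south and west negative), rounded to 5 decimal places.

73.58333, -125.00833

Field C=2, Q=16: +2·20° lon, +16·10° lat → SW at lon -140°, lat 70°.
Square 7, 3: +7·2° lon, +3·1° lat → SW at lon -126°, lat 73°.
Subsquare l=11, o=14: +11·0.0833333° lon, +14·0.0416667° lat → SW at lon -125.083°, lat 73.5833°.
Extended square 9, 0: +9·0.00833333° lon, +0·0.00416667° lat → SW at lon -125.008°, lat 73.5833°.
latitude 73.58333, longitude -125.00833.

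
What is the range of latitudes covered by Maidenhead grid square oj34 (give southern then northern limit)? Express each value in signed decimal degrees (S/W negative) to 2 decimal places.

4.00, 5.00

Field O=14, J=9: +14·20° lon, +9·10° lat → SW at lon 100°, lat 0°.
Square 3, 4: +3·2° lon, +4·1° lat → SW at lon 106°, lat 4°.
Cell spans 2° lon × 1° lat.
south 4.00, north 5.00.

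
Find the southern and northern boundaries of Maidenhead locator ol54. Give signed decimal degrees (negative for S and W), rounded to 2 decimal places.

24.00, 25.00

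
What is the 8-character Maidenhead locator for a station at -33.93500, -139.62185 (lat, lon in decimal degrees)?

Shift to the Maidenhead origin (180°W, 90°S): lon 40.37815, lat 56.06500.
Field: lon ⌊40.37815/20⌋ = 2 → C; lat ⌊56.06500/10⌋ = 5 → F.
Square: lon ⌊0.37815/2⌋ = 0; lat ⌊6.06500/1⌋ = 6.
Subsquare: lon ⌊0.37815/0.0833333⌋ = 4 → e; lat ⌊0.06500/0.0416667⌋ = 1 → b.
Extended square: lon ⌊0.04482/0.00833333⌋ = 5; lat ⌊0.02333/0.00416667⌋ = 5.

CF06eb55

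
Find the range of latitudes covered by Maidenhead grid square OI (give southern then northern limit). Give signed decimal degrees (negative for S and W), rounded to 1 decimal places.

Field O=14, I=8: +14·20° lon, +8·10° lat → SW at lon 100°, lat -10°.
Cell spans 20° lon × 10° lat.
south -10.0, north 0.0.

-10.0, 0.0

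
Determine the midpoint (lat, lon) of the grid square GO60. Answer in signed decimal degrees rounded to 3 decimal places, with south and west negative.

Field G=6, O=14: +6·20° lon, +14·10° lat → SW at lon -60°, lat 50°.
Square 6, 0: +6·2° lon, +0·1° lat → SW at lon -48°, lat 50°.
Cell spans 2° lon × 1° lat. Centre is SW corner plus half of each.
latitude 50.500, longitude -47.000.

50.500, -47.000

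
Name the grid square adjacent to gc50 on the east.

Longitude square 5; +1 → 6.
The latitude characters are unchanged.

GC60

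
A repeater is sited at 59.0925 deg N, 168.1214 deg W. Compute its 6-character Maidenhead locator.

Offset from 180°W / 90°S: lon 11.8786°, lat 149.0925°.
Field (20°×10°, letters A–R): lon ⌊11.8786/20⌋ = 0 → A; lat ⌊149.0925/10⌋ = 14 → O.
Square (2°×1°, digits 0–9): lon ⌊11.8786/2⌋ = 5; lat ⌊9.0925/1⌋ = 9.
Subsquare (5′×2.5′, letters a–x): lon ⌊1.8786/0.0833333⌋ = 22 → w; lat ⌊0.0925/0.0416667⌋ = 2 → c.

AO59wc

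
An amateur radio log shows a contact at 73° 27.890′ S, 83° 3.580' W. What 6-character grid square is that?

EB86lm

Shift to the Maidenhead origin (180°W, 90°S): lon 96.9403, lat 16.5352.
Field: lon ⌊96.9403/20⌋ = 4 → E; lat ⌊16.5352/10⌋ = 1 → B.
Square: lon ⌊16.9403/2⌋ = 8; lat ⌊6.5352/1⌋ = 6.
Subsquare: lon ⌊0.9403/0.0833333⌋ = 11 → l; lat ⌊0.5352/0.0416667⌋ = 12 → m.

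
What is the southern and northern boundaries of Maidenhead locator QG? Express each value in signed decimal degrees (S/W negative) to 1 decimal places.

Field Q=16, G=6: +16·20° lon, +6·10° lat → SW at lon 140°, lat -30°.
Cell spans 20° lon × 10° lat.
south -30.0, north -20.0.

-30.0, -20.0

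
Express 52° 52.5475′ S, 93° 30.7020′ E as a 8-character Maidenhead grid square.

ND67sc19

Shift to the Maidenhead origin (180°W, 90°S): lon 273.51170, lat 37.12421.
Field (20°×10°, letters A–R): 273.51170/20 → 13 → N, 37.12421/10 → 3 → D; chars ND.
Square (2°×1°, digits 0–9): 13.51170/2 → 6, 7.12421/1 → 7; chars 67.
Subsquare (5′×2.5′, letters a–x): 1.51170/0.0833333 → 18 → s, 0.12421/0.0416667 → 2 → c; chars sc.
Extended square (30″×15″, digits 0–9): 0.01170/0.00833333 → 1, 0.04088/0.00416667 → 9; chars 19.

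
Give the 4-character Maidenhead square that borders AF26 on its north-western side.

AF17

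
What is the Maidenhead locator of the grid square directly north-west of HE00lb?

HE00kc

Longitude subsquare l = 11; −1 → 10 = k.
Latitude subsquare b = 1; +1 → 2 = c.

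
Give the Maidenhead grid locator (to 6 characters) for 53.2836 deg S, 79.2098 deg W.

Add 180° to longitude and 90° to latitude: 100.7902, 36.7164.
Field: lon ⌊100.7902/20⌋ = 5 → F; lat ⌊36.7164/10⌋ = 3 → D.
Square: lon ⌊0.7902/2⌋ = 0; lat ⌊6.7164/1⌋ = 6.
Subsquare: lon ⌊0.7902/0.0833333⌋ = 9 → j; lat ⌊0.7164/0.0416667⌋ = 17 → r.

FD06jr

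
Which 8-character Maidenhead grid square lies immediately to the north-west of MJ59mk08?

Longitude extended square 0; −1 → -1, wraps to 9, carry into subsquare.
Longitude subsquare m = 12; −1 → 11 = l.
Latitude extended square 8; +1 → 9.

MJ59lk99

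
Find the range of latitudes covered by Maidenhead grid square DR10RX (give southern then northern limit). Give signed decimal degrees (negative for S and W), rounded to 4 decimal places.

80.9583, 81.0000

Field D=3, R=17: +3·20° lon, +17·10° lat → SW at lon -120°, lat 80°.
Square 1, 0: +1·2° lon, +0·1° lat → SW at lon -118°, lat 80°.
Subsquare r=17, x=23: +17·0.0833333° lon, +23·0.0416667° lat → SW at lon -116.583°, lat 80.9583°.
Cell spans 0.0833333° lon × 0.0416667° lat.
south 80.9583, north 81.0000.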